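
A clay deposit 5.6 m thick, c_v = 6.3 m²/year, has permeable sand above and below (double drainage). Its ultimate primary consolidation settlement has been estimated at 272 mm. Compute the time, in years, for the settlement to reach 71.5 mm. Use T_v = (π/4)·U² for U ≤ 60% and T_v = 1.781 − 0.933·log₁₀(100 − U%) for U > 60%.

Drainage path length: H_d = H/2 = 2.8 m (double drainage).
U = S(t)/S_ult = 71.5/272 = 0.2629.
U ≤ 60%: T_v = (π/4)·U² = (π/4)×0.26287² = 0.054271.
t = T_v·H_d²/c_v = 0.054271×2.8²/6.3 = 0.06754 years.

t ≈ 0.0675 years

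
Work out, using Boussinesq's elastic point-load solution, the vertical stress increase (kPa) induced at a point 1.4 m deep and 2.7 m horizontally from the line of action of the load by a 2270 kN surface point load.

Δσ_z ≈ 11.4 kPa

Boussinesq vertical stress below a point load on an elastic half-space:
Δσ_z = 3P/(2πz²) · [1 + (r/z)²]^(−5/2)
r/z = 2.7/1.4 = 1.9286; [1+(r/z)²]^(−5/2) = 0.020667.
Δσ_z = 3×2270/(2π×1.4²) × 0.020667 = 552.98 × 0.020667 = 11.43 kPa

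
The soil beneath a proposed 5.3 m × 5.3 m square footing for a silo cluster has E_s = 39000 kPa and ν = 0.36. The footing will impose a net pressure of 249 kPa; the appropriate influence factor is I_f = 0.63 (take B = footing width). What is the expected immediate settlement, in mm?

Immediate (elastic) settlement: S_e = q·B·(1−ν²)/E_s · I_f.
S_e = 249 × 5.3 × (1 − 0.36²) / 39000 × 0.63
    = 249 × 5.3 × 0.8704 / 39000 × 0.63
    = 0.01856 m = 18.56 mm

S_e ≈ 18.6 mm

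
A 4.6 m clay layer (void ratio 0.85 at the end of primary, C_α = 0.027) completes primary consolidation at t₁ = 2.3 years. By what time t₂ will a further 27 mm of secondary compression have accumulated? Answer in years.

t₂ ≈ 5.81 years

S_s = C_α·H/(1+e_p)·log₁₀(t₂/t₁) ⇒ log₁₀(t₂/t₁) = S_s·(1+e_p)/(C_α·H).
log₁₀(t₂/t₁) = 0.027 × (1+0.85) / (0.027×4.6) = 0.4022
t₂ = t₁ × 10^0.4022 = 2.3 × 2.524 = 5.806 years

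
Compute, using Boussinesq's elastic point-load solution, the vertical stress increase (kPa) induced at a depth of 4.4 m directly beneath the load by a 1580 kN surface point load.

Boussinesq vertical stress below a point load on an elastic half-space:
Δσ_z = 3P/(2πz²) · [1 + (r/z)²]^(−5/2)
r/z = 0/4.4 = 0; [1+(r/z)²]^(−5/2) = 1.
Δσ_z = 3×1580/(2π×4.4²) × 1 = 38.967 × 1 = 38.97 kPa

Δσ_z ≈ 39 kPa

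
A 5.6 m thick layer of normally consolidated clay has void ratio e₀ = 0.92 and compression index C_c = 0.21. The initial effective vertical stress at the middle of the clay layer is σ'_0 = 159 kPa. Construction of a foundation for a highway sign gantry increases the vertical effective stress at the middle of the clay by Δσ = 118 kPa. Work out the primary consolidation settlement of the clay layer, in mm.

S_c ≈ 148 mm

Final effective stress: σ'_f = σ'_0 + Δσ = 159 + 118 = 277 kPa.
Normally consolidated clay, so the full stress increment lies on the virgin compression line:
S_c = C_c·H/(1+e₀)·log₁₀(σ'_f/σ'_0) = 0.21×5.6/(1+0.92)×log₁₀(277/159)
    = 0.6125 × 0.24108 = 0.1477 m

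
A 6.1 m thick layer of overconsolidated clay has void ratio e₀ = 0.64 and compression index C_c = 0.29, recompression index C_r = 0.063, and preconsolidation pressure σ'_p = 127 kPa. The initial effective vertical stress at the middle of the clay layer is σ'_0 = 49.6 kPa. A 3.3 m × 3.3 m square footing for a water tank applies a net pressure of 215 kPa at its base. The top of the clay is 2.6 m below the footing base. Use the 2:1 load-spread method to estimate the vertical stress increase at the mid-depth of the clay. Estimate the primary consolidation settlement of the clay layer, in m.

S_c ≈ 0.0471 m

Mid-depth of clay below the footing base: z = 2.6 + 6.1/2 = 5.65 m.
Stress increase at mid-clay by the 2:1 spreading method:
Δσ = qBL/((B+z)(L+z)) = 215×3.3×3.3/((3.3+5.65)(3.3+5.65)) = 29.229 kPa
Final effective stress: σ'_f = 49.6 + 29.229 = 78.829 kPa.
σ'_f = 78.829 ≤ σ'_p = 127 kPa, so the clay remains overconsolidated and only the recompression index applies:
S_c = C_r·H/(1+e₀)·log₁₀(σ'_f/σ'_0) = 0.063×6.1/1.64×log₁₀(78.829/49.6)
    = 0.23433 × 0.2012 = 0.04715 m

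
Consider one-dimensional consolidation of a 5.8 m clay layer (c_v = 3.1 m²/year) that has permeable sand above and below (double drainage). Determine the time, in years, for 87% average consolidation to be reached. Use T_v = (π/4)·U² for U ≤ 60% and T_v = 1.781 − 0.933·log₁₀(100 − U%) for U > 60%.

Drainage path length: H_d = H/2 = 2.9 m (double drainage).
U > 60%: T_v = 1.781 − 0.933·log₁₀(100 − 87) = 0.74169.
t = T_v·H_d²/c_v = 0.74169×2.9²/3.1 = 2.012 years.

t ≈ 2.01 years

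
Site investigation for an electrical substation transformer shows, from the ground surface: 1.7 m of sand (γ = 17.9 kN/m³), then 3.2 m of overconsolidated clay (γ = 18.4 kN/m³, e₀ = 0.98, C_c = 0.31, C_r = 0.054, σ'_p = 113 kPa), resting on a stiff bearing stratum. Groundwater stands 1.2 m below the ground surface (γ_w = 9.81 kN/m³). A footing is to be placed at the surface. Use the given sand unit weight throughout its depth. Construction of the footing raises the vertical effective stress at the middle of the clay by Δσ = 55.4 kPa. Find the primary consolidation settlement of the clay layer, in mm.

Mid-depth of clay below the ground surface: z = 1.7 + 3.2/2 = 3.3 m.
Total vertical stress at mid-clay: σ_v = 17.9×1.7 + 18.4×1.6 = 59.87 kPa.
Pore pressure: u = 9.81×(3.3 − 1.2) = 20.601 kPa.
Initial effective stress: σ'_0 = σ_v − u = 59.87 − 20.601 = 39.269 kPa.
Final effective stress: σ'_f = 39.269 + 55.4 = 94.669 kPa.
σ'_f = 94.669 ≤ σ'_p = 113 kPa, so the clay remains overconsolidated and only the recompression index applies:
S_c = C_r·H/(1+e₀)·log₁₀(σ'_f/σ'_0) = 0.054×3.2/1.98×log₁₀(94.669/39.269)
    = 0.087275 × 0.38216 = 0.03335 m

S_c ≈ 33.4 mm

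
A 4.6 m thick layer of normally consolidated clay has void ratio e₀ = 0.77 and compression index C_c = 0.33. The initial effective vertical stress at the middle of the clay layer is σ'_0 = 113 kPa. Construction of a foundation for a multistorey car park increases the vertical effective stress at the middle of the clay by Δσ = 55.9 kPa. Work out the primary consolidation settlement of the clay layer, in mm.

S_c ≈ 150 mm

Final effective stress: σ'_f = σ'_0 + Δσ = 113 + 55.9 = 168.9 kPa.
Normally consolidated clay, so the full stress increment lies on the virgin compression line:
S_c = C_c·H/(1+e₀)·log₁₀(σ'_f/σ'_0) = 0.33×4.6/(1+0.77)×log₁₀(168.9/113)
    = 0.85763 × 0.17455 = 0.1497 m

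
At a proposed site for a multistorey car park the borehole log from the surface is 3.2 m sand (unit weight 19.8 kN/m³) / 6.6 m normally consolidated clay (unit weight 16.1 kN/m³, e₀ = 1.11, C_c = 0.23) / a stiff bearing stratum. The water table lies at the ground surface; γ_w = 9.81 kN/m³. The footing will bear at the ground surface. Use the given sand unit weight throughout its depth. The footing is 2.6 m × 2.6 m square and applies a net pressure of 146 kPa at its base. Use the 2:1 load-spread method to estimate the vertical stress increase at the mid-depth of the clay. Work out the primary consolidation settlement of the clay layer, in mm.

Mid-depth of clay below the ground surface: z = 3.2 + 6.6/2 = 6.5 m.
Total vertical stress at mid-clay: σ_v = 19.8×3.2 + 16.1×3.3 = 116.49 kPa.
Pore pressure: u = 9.81×(6.5 − 0) = 63.765 kPa.
Initial effective stress: σ'_0 = σ_v − u = 116.49 − 63.765 = 52.725 kPa.
Stress increase at mid-clay by the 2:1 spreading method:
Δσ = qBL/((B+z)(L+z)) = 146×2.6×2.6/((2.6+6.5)(2.6+6.5)) = 11.918 kPa
Final effective stress: σ'_f = σ'_0 + Δσ = 52.725 + 11.918 = 64.643 kPa.
Normally consolidated clay, so the full stress increment lies on the virgin compression line:
S_c = C_c·H/(1+e₀)·log₁₀(σ'_f/σ'_0) = 0.23×6.6/(1+1.11)×log₁₀(64.643/52.725)
    = 0.71943 × 0.088505 = 0.06367 m

S_c ≈ 63.7 mm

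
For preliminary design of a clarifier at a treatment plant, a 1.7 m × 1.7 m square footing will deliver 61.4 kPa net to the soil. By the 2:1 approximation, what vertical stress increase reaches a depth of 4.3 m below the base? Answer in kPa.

Δσ_z ≈ 4.93 kPa

By the 2:1 method the load spreads at 1 horizontal : 2 vertical, so at depth z the loaded area has grown by z in each plan dimension:
Δσ = qBL/((B+z)(L+z)) = 61.4×1.7×1.7/((1.7+4.3)(1.7+4.3)) = 4.9291 kPa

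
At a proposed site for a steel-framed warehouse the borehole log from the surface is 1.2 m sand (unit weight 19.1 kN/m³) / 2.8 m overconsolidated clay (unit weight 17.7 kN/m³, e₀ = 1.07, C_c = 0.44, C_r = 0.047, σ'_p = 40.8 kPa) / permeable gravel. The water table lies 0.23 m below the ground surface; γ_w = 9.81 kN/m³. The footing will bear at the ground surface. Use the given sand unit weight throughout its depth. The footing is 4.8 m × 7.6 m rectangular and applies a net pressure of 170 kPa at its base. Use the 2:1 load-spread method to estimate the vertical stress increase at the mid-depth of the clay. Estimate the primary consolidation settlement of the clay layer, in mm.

Mid-depth of clay below the ground surface: z = 1.2 + 2.8/2 = 2.6 m.
Total vertical stress at mid-clay: σ_v = 19.1×1.2 + 17.7×1.4 = 47.7 kPa.
Pore pressure: u = 9.81×(2.6 − 0.23) = 23.25 kPa.
Initial effective stress: σ'_0 = σ_v − u = 47.7 − 23.25 = 24.45 kPa.
Stress increase at mid-clay by the 2:1 spreading method:
Δσ = qBL/((B+z)(L+z)) = 170×4.8×7.6/((4.8+2.6)(7.6+2.6)) = 82.162 kPa
Final effective stress: σ'_f = 24.45 + 82.162 = 106.61 kPa.
σ'_f = 106.61 > σ'_p = 40.8 kPa, so the stress path crosses the preconsolidation pressure — recompression up to σ'_p, then virgin compression beyond:
S_c = H/(1+e₀)·[C_r·log₁₀(σ'_p/σ'_0) + C_c·log₁₀(σ'_f/σ'_p)]
    = 2.8/2.07 × [0.047×log₁₀(40.8/24.45) + 0.44×log₁₀(106.61/40.8)]
    = 1.3527 × [0.010452 + 0.18354] = 0.2624 m

S_c ≈ 262 mm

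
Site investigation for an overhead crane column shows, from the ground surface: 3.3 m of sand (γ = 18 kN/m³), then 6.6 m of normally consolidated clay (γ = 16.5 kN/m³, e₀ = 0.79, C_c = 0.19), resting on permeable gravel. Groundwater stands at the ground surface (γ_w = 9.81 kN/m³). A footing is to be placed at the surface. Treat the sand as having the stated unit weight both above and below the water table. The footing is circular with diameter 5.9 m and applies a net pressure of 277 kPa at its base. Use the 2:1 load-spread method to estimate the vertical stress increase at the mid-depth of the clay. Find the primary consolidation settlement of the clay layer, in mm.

Mid-depth of clay below the ground surface: z = 3.3 + 6.6/2 = 6.6 m.
Total vertical stress at mid-clay: σ_v = 18×3.3 + 16.5×3.3 = 113.85 kPa.
Pore pressure: u = 9.81×(6.6 − 0) = 64.746 kPa.
Initial effective stress: σ'_0 = σ_v − u = 113.85 − 64.746 = 49.104 kPa.
Stress increase at mid-clay by the 2:1 spreading method:
Δσ ≈ qD²/(D+z)² = 277×5.9²/(5.9+6.6)² = 61.711 kPa
Final effective stress: σ'_f = σ'_0 + Δσ = 49.104 + 61.711 = 110.81 kPa.
Normally consolidated clay, so the full stress increment lies on the virgin compression line:
S_c = C_c·H/(1+e₀)·log₁₀(σ'_f/σ'_0) = 0.19×6.6/(1+0.79)×log₁₀(110.81/49.104)
    = 0.70056 × 0.35346 = 0.2476 m

S_c ≈ 248 mm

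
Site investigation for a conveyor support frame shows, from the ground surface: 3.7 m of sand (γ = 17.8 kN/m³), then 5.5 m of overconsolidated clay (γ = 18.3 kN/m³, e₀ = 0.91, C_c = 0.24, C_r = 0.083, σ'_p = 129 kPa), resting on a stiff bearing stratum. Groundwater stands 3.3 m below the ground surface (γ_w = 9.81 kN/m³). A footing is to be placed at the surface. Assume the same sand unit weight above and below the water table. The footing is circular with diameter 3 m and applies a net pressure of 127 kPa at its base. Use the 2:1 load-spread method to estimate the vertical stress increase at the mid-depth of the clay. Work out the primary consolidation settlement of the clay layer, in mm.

Mid-depth of clay below the ground surface: z = 3.7 + 5.5/2 = 6.45 m.
Total vertical stress at mid-clay: σ_v = 17.8×3.7 + 18.3×2.75 = 116.19 kPa.
Pore pressure: u = 9.81×(6.45 − 3.3) = 30.902 kPa.
Initial effective stress: σ'_0 = σ_v − u = 116.19 − 30.902 = 85.288 kPa.
Stress increase at mid-clay by the 2:1 spreading method:
Δσ ≈ qD²/(D+z)² = 127×3²/(3+6.45)² = 12.799 kPa
Final effective stress: σ'_f = 85.288 + 12.799 = 98.087 kPa.
σ'_f = 98.087 ≤ σ'_p = 129 kPa, so the clay remains overconsolidated and only the recompression index applies:
S_c = C_r·H/(1+e₀)·log₁₀(σ'_f/σ'_0) = 0.083×5.5/1.91×log₁₀(98.087/85.288)
    = 0.23901 × 0.060724 = 0.01451 m

S_c ≈ 14.5 mm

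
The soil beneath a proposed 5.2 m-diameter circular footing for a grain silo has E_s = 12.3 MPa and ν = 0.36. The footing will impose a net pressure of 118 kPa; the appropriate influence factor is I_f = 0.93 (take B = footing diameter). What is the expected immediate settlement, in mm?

Immediate (elastic) settlement: S_e = q·B·(1−ν²)/E_s · I_f.
E_s = 12.3 MPa = 12300 kPa.
S_e = 118 × 5.2 × (1 − 0.36²) / 12300 × 0.93
    = 118 × 5.2 × 0.8704 / 12300 × 0.93
    = 0.04038 m = 40.38 mm

S_e ≈ 40.4 mm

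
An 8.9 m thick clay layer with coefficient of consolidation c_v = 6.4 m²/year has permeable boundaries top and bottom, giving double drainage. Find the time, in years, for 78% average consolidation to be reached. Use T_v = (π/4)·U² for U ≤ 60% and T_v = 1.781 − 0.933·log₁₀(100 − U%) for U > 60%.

t ≈ 1.64 years

Drainage path length: H_d = H/2 = 4.45 m (double drainage).
U > 60%: T_v = 1.781 − 0.933·log₁₀(100 − 78) = 0.52852.
t = T_v·H_d²/c_v = 0.52852×4.45²/6.4 = 1.635 years.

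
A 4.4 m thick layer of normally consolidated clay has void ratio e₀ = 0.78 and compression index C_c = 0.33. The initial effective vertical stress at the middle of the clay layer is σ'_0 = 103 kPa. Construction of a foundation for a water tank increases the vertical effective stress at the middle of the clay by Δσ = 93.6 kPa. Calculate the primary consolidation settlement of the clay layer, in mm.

S_c ≈ 229 mm

Final effective stress: σ'_f = σ'_0 + Δσ = 103 + 93.6 = 196.6 kPa.
Normally consolidated clay, so the full stress increment lies on the virgin compression line:
S_c = C_c·H/(1+e₀)·log₁₀(σ'_f/σ'_0) = 0.33×4.4/(1+0.78)×log₁₀(196.6/103)
    = 0.81573 × 0.28075 = 0.229 m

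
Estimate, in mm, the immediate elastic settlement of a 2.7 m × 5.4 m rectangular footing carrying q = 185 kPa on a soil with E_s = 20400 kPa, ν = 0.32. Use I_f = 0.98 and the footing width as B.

S_e ≈ 21.5 mm

Immediate (elastic) settlement: S_e = q·B·(1−ν²)/E_s · I_f.
S_e = 185 × 2.7 × (1 − 0.32²) / 20400 × 0.98
    = 185 × 2.7 × 0.8976 / 20400 × 0.98
    = 0.02154 m = 21.54 mm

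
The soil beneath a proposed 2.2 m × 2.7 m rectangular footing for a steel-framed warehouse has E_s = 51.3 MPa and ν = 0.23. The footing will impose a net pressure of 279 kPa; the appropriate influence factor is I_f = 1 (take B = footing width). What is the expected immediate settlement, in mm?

S_e ≈ 11.3 mm

Immediate (elastic) settlement: S_e = q·B·(1−ν²)/E_s · I_f.
E_s = 51.3 MPa = 51300 kPa.
S_e = 279 × 2.2 × (1 − 0.23²) / 51300 × 1
    = 279 × 2.2 × 0.9471 / 51300 × 1
    = 0.01133 m = 11.33 mm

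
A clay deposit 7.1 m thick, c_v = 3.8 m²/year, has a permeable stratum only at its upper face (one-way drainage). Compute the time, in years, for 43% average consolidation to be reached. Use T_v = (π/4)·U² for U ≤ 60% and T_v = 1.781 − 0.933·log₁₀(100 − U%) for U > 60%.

Drainage path length: H_d = H = 7.1 m (single drainage).
U ≤ 60%: T_v = (π/4)·U² = (π/4)×0.43² = 0.14522.
t = T_v·H_d²/c_v = 0.14522×7.1²/3.8 = 1.926 years.

t ≈ 1.93 years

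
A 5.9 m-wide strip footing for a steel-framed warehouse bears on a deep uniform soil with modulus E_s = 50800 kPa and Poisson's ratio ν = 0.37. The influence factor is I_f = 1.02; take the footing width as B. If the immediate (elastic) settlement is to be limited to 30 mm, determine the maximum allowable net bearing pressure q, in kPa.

q ≈ 293 kPa

S_e = q·B·(1−ν²)/E_s · I_f  ⇒  q = S_e·E_s / (B·(1−ν²)·I_f).
q = 0.03 × 50800 / (5.9 × 0.8631 × 1.02) = 293.4 kPa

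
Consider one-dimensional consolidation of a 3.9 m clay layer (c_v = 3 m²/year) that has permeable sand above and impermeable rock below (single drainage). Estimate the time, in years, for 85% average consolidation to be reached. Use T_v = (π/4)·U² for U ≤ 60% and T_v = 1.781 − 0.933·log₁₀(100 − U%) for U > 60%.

Drainage path length: H_d = H = 3.9 m (single drainage).
U > 60%: T_v = 1.781 − 0.933·log₁₀(100 − 85) = 0.68371.
t = T_v·H_d²/c_v = 0.68371×3.9²/3 = 3.466 years.

t ≈ 3.47 years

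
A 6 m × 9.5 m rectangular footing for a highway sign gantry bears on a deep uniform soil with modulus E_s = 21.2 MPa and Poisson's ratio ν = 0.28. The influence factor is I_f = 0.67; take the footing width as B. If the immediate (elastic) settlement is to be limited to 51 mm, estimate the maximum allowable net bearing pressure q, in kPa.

E_s = 21.2 MPa = 21200 kPa.
S_e = q·B·(1−ν²)/E_s · I_f  ⇒  q = S_e·E_s / (B·(1−ν²)·I_f).
q = 0.051 × 21200 / (6 × 0.9216 × 0.67) = 291.8 kPa

q ≈ 292 kPa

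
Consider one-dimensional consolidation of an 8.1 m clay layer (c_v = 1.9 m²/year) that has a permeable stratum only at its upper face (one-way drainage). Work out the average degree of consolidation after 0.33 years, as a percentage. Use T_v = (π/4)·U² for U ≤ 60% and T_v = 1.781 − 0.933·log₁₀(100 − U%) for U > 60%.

Drainage path length: H_d = H = 8.1 m (single drainage).
T_v = c_v·t/H_d² = 1.9×0.33/8.1² = 0.0095565.
T_v = 0.0095565 corresponds to the U ≤ 60% branch:
U = √(4T_v/π) = 0.1103

U ≈ 11 %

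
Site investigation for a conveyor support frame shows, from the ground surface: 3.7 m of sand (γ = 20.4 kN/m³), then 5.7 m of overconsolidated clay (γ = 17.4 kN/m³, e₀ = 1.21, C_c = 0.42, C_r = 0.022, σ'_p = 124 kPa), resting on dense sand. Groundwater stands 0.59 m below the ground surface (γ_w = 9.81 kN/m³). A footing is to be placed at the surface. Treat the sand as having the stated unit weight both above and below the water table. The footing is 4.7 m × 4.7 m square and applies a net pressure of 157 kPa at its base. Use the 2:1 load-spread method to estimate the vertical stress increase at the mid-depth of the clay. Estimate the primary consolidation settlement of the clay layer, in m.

Mid-depth of clay below the ground surface: z = 3.7 + 5.7/2 = 6.55 m.
Total vertical stress at mid-clay: σ_v = 20.4×3.7 + 17.4×2.85 = 125.07 kPa.
Pore pressure: u = 9.81×(6.55 − 0.59) = 58.468 kPa.
Initial effective stress: σ'_0 = σ_v − u = 125.07 − 58.468 = 66.602 kPa.
Stress increase at mid-clay by the 2:1 spreading method:
Δσ = qBL/((B+z)(L+z)) = 157×4.7×4.7/((4.7+6.55)(4.7+6.55)) = 27.403 kPa
Final effective stress: σ'_f = 66.602 + 27.403 = 94.005 kPa.
σ'_f = 94.005 ≤ σ'_p = 124 kPa, so the clay remains overconsolidated and only the recompression index applies:
S_c = C_r·H/(1+e₀)·log₁₀(σ'_f/σ'_0) = 0.022×5.7/2.21×log₁₀(94.005/66.602)
    = 0.056742 × 0.14966 = 0.008492 m

S_c ≈ 0.00849 m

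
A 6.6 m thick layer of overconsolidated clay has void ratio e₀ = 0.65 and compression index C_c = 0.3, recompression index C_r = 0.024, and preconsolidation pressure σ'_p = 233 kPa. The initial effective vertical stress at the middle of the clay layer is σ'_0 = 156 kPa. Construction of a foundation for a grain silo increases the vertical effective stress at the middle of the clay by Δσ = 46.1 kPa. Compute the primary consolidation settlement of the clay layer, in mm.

S_c ≈ 10.8 mm

Final effective stress: σ'_f = 156 + 46.1 = 202.1 kPa.
σ'_f = 202.1 ≤ σ'_p = 233 kPa, so the clay remains overconsolidated and only the recompression index applies:
S_c = C_r·H/(1+e₀)·log₁₀(σ'_f/σ'_0) = 0.024×6.6/1.65×log₁₀(202.1/156)
    = 0.096 × 0.11244 = 0.01079 m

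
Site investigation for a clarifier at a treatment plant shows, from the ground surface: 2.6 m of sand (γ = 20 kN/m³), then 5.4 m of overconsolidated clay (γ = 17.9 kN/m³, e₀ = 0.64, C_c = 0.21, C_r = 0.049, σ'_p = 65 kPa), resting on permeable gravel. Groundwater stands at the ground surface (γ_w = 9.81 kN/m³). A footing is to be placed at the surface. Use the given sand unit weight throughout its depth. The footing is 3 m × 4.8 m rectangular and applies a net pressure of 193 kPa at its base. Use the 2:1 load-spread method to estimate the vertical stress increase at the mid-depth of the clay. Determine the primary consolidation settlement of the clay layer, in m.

S_c ≈ 0.0886 m

Mid-depth of clay below the ground surface: z = 2.6 + 5.4/2 = 5.3 m.
Total vertical stress at mid-clay: σ_v = 20×2.6 + 17.9×2.7 = 100.33 kPa.
Pore pressure: u = 9.81×(5.3 − 0) = 51.993 kPa.
Initial effective stress: σ'_0 = σ_v − u = 100.33 − 51.993 = 48.337 kPa.
Stress increase at mid-clay by the 2:1 spreading method:
Δσ = qBL/((B+z)(L+z)) = 193×3×4.8/((3+5.3)(4.8+5.3)) = 33.153 kPa
Final effective stress: σ'_f = 48.337 + 33.153 = 81.49 kPa.
σ'_f = 81.49 > σ'_p = 65 kPa, so the stress path crosses the preconsolidation pressure — recompression up to σ'_p, then virgin compression beyond:
S_c = H/(1+e₀)·[C_r·log₁₀(σ'_p/σ'_0) + C_c·log₁₀(σ'_f/σ'_p)]
    = 5.4/1.64 × [0.049×log₁₀(65/48.337) + 0.21×log₁₀(81.49/65)]
    = 3.2927 × [0.006303 + 0.02062] = 0.08865 m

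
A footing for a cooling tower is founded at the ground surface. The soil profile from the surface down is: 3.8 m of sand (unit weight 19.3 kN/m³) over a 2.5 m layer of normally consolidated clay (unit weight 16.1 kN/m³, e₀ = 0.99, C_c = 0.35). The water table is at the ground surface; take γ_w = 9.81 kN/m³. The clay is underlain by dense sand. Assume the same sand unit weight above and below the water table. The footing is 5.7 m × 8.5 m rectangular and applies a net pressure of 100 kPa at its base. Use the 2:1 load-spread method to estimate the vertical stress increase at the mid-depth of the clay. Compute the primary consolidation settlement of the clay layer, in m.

Mid-depth of clay below the ground surface: z = 3.8 + 2.5/2 = 5.05 m.
Total vertical stress at mid-clay: σ_v = 19.3×3.8 + 16.1×1.25 = 93.465 kPa.
Pore pressure: u = 9.81×(5.05 − 0) = 49.541 kPa.
Initial effective stress: σ'_0 = σ_v − u = 93.465 − 49.541 = 43.924 kPa.
Stress increase at mid-clay by the 2:1 spreading method:
Δσ = qBL/((B+z)(L+z)) = 100×5.7×8.5/((5.7+5.05)(8.5+5.05)) = 33.262 kPa
Final effective stress: σ'_f = σ'_0 + Δσ = 43.924 + 33.262 = 77.186 kPa.
Normally consolidated clay, so the full stress increment lies on the virgin compression line:
S_c = C_c·H/(1+e₀)·log₁₀(σ'_f/σ'_0) = 0.35×2.5/(1+0.99)×log₁₀(77.186/43.924)
    = 0.4397 × 0.24484 = 0.1077 m

S_c ≈ 0.108 m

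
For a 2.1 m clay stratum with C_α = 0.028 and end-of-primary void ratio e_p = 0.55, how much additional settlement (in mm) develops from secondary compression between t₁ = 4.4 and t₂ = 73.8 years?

S_s ≈ 46.5 mm

Secondary compression: S_s = C_α·H/(1+e_p)·log₁₀(t₂/t₁)
S_s = 0.028×2.1/(1+0.55)×log₁₀(73.8/4.4)
    = 0.03794 × 1.225 = 0.04646 m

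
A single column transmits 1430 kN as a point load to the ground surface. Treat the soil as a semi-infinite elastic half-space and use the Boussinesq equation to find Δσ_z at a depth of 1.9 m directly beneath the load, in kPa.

Δσ_z ≈ 189 kPa

Boussinesq vertical stress below a point load on an elastic half-space:
Δσ_z = 3P/(2πz²) · [1 + (r/z)²]^(−5/2)
r/z = 0/1.9 = 0; [1+(r/z)²]^(−5/2) = 1.
Δσ_z = 3×1430/(2π×1.9²) × 1 = 189.13 × 1 = 189.1 kPa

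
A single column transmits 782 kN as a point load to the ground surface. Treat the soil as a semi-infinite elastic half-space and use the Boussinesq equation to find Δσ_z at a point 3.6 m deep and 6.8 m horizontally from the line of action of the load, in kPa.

Boussinesq vertical stress below a point load on an elastic half-space:
Δσ_z = 3P/(2πz²) · [1 + (r/z)²]^(−5/2)
r/z = 6.8/3.6 = 1.8889; [1+(r/z)²]^(−5/2) = 0.022424.
Δσ_z = 3×782/(2π×3.6²) × 0.022424 = 28.81 × 0.022424 = 0.646 kPa

Δσ_z ≈ 0.646 kPa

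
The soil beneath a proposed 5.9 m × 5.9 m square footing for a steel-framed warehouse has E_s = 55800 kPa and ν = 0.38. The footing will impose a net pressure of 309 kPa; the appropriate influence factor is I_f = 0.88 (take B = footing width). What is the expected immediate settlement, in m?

S_e ≈ 0.0246 m

Immediate (elastic) settlement: S_e = q·B·(1−ν²)/E_s · I_f.
S_e = 309 × 5.9 × (1 − 0.38²) / 55800 × 0.88
    = 309 × 5.9 × 0.8556 / 55800 × 0.88
    = 0.0246 m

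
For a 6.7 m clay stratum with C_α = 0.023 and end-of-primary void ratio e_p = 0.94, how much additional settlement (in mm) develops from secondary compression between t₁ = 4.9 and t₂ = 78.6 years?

S_s ≈ 95.7 mm

Secondary compression: S_s = C_α·H/(1+e_p)·log₁₀(t₂/t₁)
S_s = 0.023×6.7/(1+0.94)×log₁₀(78.6/4.9)
    = 0.07943 × 1.205 = 0.09573 m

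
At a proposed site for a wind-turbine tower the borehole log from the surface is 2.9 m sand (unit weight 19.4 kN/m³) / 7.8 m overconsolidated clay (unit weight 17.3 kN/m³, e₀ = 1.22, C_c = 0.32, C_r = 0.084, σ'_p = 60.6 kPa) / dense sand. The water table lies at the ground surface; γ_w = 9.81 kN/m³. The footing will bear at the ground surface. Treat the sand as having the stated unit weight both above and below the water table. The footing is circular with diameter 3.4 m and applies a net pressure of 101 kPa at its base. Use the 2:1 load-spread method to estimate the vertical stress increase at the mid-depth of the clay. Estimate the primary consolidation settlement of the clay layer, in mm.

S_c ≈ 65.8 mm

Mid-depth of clay below the ground surface: z = 2.9 + 7.8/2 = 6.8 m.
Total vertical stress at mid-clay: σ_v = 19.4×2.9 + 17.3×3.9 = 123.73 kPa.
Pore pressure: u = 9.81×(6.8 − 0) = 66.708 kPa.
Initial effective stress: σ'_0 = σ_v − u = 123.73 − 66.708 = 57.022 kPa.
Stress increase at mid-clay by the 2:1 spreading method:
Δσ ≈ qD²/(D+z)² = 101×3.4²/(3.4+6.8)² = 11.222 kPa
Final effective stress: σ'_f = 57.022 + 11.222 = 68.244 kPa.
σ'_f = 68.244 > σ'_p = 60.6 kPa, so the stress path crosses the preconsolidation pressure — recompression up to σ'_p, then virgin compression beyond:
S_c = H/(1+e₀)·[C_r·log₁₀(σ'_p/σ'_0) + C_c·log₁₀(σ'_f/σ'_p)]
    = 7.8/2.22 × [0.084×log₁₀(60.6/57.022) + 0.32×log₁₀(68.244/60.6)]
    = 3.5135 × [0.0022201 + 0.016509] = 0.0658 m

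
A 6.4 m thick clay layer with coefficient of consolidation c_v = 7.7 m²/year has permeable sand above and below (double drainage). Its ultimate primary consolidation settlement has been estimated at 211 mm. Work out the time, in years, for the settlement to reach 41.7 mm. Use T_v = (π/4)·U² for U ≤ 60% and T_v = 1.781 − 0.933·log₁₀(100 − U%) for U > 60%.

Drainage path length: H_d = H/2 = 3.2 m (double drainage).
U = S(t)/S_ult = 41.7/211 = 0.1976.
U ≤ 60%: T_v = (π/4)·U² = (π/4)×0.19763² = 0.030676.
t = T_v·H_d²/c_v = 0.030676×3.2²/7.7 = 0.0408 years.

t ≈ 0.0408 years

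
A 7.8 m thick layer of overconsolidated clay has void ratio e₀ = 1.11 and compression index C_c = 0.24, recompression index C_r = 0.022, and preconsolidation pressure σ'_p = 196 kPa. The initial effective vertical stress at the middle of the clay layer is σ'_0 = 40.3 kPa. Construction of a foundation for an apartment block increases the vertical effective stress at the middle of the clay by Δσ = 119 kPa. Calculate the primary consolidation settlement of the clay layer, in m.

S_c ≈ 0.0485 m

Final effective stress: σ'_f = 40.3 + 119 = 159.3 kPa.
σ'_f = 159.3 ≤ σ'_p = 196 kPa, so the clay remains overconsolidated and only the recompression index applies:
S_c = C_r·H/(1+e₀)·log₁₀(σ'_f/σ'_0) = 0.022×7.8/2.11×log₁₀(159.3/40.3)
    = 0.081327 × 0.59691 = 0.04855 m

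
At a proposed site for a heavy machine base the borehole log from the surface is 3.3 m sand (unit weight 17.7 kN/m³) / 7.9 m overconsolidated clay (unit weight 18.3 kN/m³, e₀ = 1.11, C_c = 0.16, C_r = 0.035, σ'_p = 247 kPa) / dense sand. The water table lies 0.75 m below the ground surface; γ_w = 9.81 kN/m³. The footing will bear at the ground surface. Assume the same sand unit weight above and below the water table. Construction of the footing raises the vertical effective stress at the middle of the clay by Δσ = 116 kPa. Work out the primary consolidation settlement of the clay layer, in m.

S_c ≈ 0.0572 m

Mid-depth of clay below the ground surface: z = 3.3 + 7.9/2 = 7.25 m.
Total vertical stress at mid-clay: σ_v = 17.7×3.3 + 18.3×3.95 = 130.69 kPa.
Pore pressure: u = 9.81×(7.25 − 0.75) = 63.765 kPa.
Initial effective stress: σ'_0 = σ_v − u = 130.69 − 63.765 = 66.925 kPa.
Final effective stress: σ'_f = 66.925 + 116 = 182.93 kPa.
σ'_f = 182.93 ≤ σ'_p = 247 kPa, so the clay remains overconsolidated and only the recompression index applies:
S_c = C_r·H/(1+e₀)·log₁₀(σ'_f/σ'_0) = 0.035×7.9/2.11×log₁₀(182.93/66.925)
    = 0.13104 × 0.4367 = 0.05723 m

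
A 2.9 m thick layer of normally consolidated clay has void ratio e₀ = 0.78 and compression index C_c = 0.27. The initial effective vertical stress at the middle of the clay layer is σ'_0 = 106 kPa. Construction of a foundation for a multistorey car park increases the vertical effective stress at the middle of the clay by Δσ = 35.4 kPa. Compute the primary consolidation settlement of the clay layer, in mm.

S_c ≈ 55 mm

Final effective stress: σ'_f = σ'_0 + Δσ = 106 + 35.4 = 141.4 kPa.
Normally consolidated clay, so the full stress increment lies on the virgin compression line:
S_c = C_c·H/(1+e₀)·log₁₀(σ'_f/σ'_0) = 0.27×2.9/(1+0.78)×log₁₀(141.4/106)
    = 0.43989 × 0.12514 = 0.05505 m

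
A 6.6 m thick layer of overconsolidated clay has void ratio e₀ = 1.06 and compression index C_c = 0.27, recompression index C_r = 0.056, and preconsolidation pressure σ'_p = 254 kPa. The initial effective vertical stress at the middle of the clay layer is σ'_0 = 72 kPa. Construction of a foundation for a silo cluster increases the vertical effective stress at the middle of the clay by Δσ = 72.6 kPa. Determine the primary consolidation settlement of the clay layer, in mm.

Final effective stress: σ'_f = 72 + 72.6 = 144.6 kPa.
σ'_f = 144.6 ≤ σ'_p = 254 kPa, so the clay remains overconsolidated and only the recompression index applies:
S_c = C_r·H/(1+e₀)·log₁₀(σ'_f/σ'_0) = 0.056×6.6/2.06×log₁₀(144.6/72)
    = 0.17942 × 0.30284 = 0.05434 m

S_c ≈ 54.3 mm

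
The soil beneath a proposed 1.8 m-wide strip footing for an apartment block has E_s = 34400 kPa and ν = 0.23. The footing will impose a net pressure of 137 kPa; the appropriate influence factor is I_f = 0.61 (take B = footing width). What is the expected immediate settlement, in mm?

S_e ≈ 4.14 mm

Immediate (elastic) settlement: S_e = q·B·(1−ν²)/E_s · I_f.
S_e = 137 × 1.8 × (1 − 0.23²) / 34400 × 0.61
    = 137 × 1.8 × 0.9471 / 34400 × 0.61
    = 0.004142 m = 4.142 mm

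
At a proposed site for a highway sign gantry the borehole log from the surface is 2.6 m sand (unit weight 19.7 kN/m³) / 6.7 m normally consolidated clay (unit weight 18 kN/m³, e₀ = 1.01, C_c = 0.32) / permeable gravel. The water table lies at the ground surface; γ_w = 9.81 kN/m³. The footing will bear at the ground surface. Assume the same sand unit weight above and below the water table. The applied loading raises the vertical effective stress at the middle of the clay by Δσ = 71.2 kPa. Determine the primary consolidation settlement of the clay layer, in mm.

Mid-depth of clay below the ground surface: z = 2.6 + 6.7/2 = 5.95 m.
Total vertical stress at mid-clay: σ_v = 19.7×2.6 + 18×3.35 = 111.52 kPa.
Pore pressure: u = 9.81×(5.95 − 0) = 58.37 kPa.
Initial effective stress: σ'_0 = σ_v − u = 111.52 − 58.37 = 53.15 kPa.
Final effective stress: σ'_f = σ'_0 + Δσ = 53.15 + 71.2 = 124.35 kPa.
Normally consolidated clay, so the full stress increment lies on the virgin compression line:
S_c = C_c·H/(1+e₀)·log₁₀(σ'_f/σ'_0) = 0.32×6.7/(1+1.01)×log₁₀(124.35/53.15)
    = 1.0667 × 0.36914 = 0.3938 m

S_c ≈ 394 mm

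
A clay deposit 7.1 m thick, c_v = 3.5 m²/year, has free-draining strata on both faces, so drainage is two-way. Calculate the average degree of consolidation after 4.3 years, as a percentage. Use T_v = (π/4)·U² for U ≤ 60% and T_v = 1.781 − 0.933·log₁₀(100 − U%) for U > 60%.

Drainage path length: H_d = H/2 = 3.55 m (double drainage).
T_v = c_v·t/H_d² = 3.5×4.3/3.55² = 1.1942.
T_v = 1.1942 corresponds to the U > 60% branch:
U = 1 − 10^((1.781 − T_v)/0.933)/100 = 0.9574

U ≈ 95.7 %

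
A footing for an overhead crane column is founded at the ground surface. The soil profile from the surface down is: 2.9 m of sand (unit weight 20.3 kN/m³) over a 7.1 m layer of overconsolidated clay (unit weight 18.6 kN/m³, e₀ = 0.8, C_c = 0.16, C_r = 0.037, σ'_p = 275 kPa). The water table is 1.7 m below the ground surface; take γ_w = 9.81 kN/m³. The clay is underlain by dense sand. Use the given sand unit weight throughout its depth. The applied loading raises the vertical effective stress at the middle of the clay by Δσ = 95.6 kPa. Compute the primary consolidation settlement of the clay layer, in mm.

Mid-depth of clay below the ground surface: z = 2.9 + 7.1/2 = 6.45 m.
Total vertical stress at mid-clay: σ_v = 20.3×2.9 + 18.6×3.55 = 124.9 kPa.
Pore pressure: u = 9.81×(6.45 − 1.7) = 46.598 kPa.
Initial effective stress: σ'_0 = σ_v − u = 124.9 − 46.598 = 78.302 kPa.
Final effective stress: σ'_f = 78.302 + 95.6 = 173.9 kPa.
σ'_f = 173.9 ≤ σ'_p = 275 kPa, so the clay remains overconsolidated and only the recompression index applies:
S_c = C_r·H/(1+e₀)·log₁₀(σ'_f/σ'_0) = 0.037×7.1/1.8×log₁₀(173.9/78.302)
    = 0.14594 × 0.34653 = 0.05057 m

S_c ≈ 50.6 mm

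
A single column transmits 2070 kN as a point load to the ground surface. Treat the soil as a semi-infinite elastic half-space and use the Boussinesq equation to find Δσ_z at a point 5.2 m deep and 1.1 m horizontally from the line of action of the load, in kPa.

Boussinesq vertical stress below a point load on an elastic half-space:
Δσ_z = 3P/(2πz²) · [1 + (r/z)²]^(−5/2)
r/z = 1.1/5.2 = 0.21154; [1+(r/z)²]^(−5/2) = 0.89634.
Δσ_z = 3×2070/(2π×5.2²) × 0.89634 = 36.551 × 0.89634 = 32.76 kPa

Δσ_z ≈ 32.8 kPa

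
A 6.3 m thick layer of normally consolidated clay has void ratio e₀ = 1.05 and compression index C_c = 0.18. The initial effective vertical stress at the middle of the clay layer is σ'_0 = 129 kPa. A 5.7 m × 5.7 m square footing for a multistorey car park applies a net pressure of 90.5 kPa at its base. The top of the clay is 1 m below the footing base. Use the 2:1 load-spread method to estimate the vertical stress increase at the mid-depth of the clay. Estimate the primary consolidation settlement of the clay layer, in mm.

S_c ≈ 50.7 mm

Mid-depth of clay below the footing base: z = 1 + 6.3/2 = 4.15 m.
Stress increase at mid-clay by the 2:1 spreading method:
Δσ = qBL/((B+z)(L+z)) = 90.5×5.7×5.7/((5.7+4.15)(5.7+4.15)) = 30.306 kPa
Final effective stress: σ'_f = σ'_0 + Δσ = 129 + 30.306 = 159.31 kPa.
Normally consolidated clay, so the full stress increment lies on the virgin compression line:
S_c = C_c·H/(1+e₀)·log₁₀(σ'_f/σ'_0) = 0.18×6.3/(1+1.05)×log₁₀(159.31/129)
    = 0.55317 × 0.091653 = 0.0507 m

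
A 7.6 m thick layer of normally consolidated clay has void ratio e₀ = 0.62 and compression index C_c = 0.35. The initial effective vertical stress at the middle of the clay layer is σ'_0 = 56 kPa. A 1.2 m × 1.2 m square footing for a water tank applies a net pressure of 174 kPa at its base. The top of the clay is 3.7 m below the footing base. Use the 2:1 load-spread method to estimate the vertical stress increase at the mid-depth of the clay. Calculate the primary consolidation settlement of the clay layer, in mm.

S_c ≈ 41 mm

Mid-depth of clay below the footing base: z = 3.7 + 7.6/2 = 7.5 m.
Stress increase at mid-clay by the 2:1 spreading method:
Δσ = qBL/((B+z)(L+z)) = 174×1.2×1.2/((1.2+7.5)(1.2+7.5)) = 3.3103 kPa
Final effective stress: σ'_f = σ'_0 + Δσ = 56 + 3.3103 = 59.31 kPa.
Normally consolidated clay, so the full stress increment lies on the virgin compression line:
S_c = C_c·H/(1+e₀)·log₁₀(σ'_f/σ'_0) = 0.35×7.6/(1+0.62)×log₁₀(59.31/56)
    = 1.642 × 0.02494 = 0.04095 m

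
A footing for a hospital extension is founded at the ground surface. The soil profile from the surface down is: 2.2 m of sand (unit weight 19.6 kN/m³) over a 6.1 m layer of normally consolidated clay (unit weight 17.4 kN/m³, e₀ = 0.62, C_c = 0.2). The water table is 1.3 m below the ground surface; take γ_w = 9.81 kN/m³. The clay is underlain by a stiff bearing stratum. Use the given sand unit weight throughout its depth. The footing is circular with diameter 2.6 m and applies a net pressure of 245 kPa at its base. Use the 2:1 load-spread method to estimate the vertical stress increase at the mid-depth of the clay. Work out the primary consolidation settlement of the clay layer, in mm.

S_c ≈ 126 mm

Mid-depth of clay below the ground surface: z = 2.2 + 6.1/2 = 5.25 m.
Total vertical stress at mid-clay: σ_v = 19.6×2.2 + 17.4×3.05 = 96.19 kPa.
Pore pressure: u = 9.81×(5.25 − 1.3) = 38.75 kPa.
Initial effective stress: σ'_0 = σ_v − u = 96.19 − 38.75 = 57.44 kPa.
Stress increase at mid-clay by the 2:1 spreading method:
Δσ ≈ qD²/(D+z)² = 245×2.6²/(2.6+5.25)² = 26.877 kPa
Final effective stress: σ'_f = σ'_0 + Δσ = 57.44 + 26.877 = 84.317 kPa.
Normally consolidated clay, so the full stress increment lies on the virgin compression line:
S_c = C_c·H/(1+e₀)·log₁₀(σ'_f/σ'_0) = 0.2×6.1/(1+0.62)×log₁₀(84.317/57.44)
    = 0.75309 × 0.1667 = 0.1255 m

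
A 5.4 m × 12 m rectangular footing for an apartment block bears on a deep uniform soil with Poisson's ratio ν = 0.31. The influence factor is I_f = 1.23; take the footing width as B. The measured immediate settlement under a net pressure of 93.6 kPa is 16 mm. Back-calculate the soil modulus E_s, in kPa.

E_s ≈ 35100 kPa

S_e = q·B·(1−ν²)/E_s · I_f  ⇒  E_s = q·B·(1−ν²)·I_f / S_e.
E_s = 93.6 × 5.4 × 0.9039 × 1.23 / 0.016 = 35120 kPa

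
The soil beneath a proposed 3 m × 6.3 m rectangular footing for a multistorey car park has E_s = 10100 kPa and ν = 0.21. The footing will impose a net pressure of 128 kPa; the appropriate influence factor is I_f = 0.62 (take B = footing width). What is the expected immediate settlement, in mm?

S_e ≈ 22.5 mm

Immediate (elastic) settlement: S_e = q·B·(1−ν²)/E_s · I_f.
S_e = 128 × 3 × (1 − 0.21²) / 10100 × 0.62
    = 128 × 3 × 0.9559 / 10100 × 0.62
    = 0.02253 m = 22.53 mm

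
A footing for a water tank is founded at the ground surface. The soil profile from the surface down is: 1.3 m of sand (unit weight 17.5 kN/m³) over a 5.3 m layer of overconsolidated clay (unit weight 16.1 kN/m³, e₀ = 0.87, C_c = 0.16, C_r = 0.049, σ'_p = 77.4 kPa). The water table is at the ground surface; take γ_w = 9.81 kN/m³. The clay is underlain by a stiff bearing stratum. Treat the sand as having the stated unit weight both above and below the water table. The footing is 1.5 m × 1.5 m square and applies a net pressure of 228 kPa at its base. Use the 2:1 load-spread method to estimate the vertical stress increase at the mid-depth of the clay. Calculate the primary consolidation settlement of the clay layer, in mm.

Mid-depth of clay below the ground surface: z = 1.3 + 5.3/2 = 3.95 m.
Total vertical stress at mid-clay: σ_v = 17.5×1.3 + 16.1×2.65 = 65.415 kPa.
Pore pressure: u = 9.81×(3.95 − 0) = 38.75 kPa.
Initial effective stress: σ'_0 = σ_v − u = 65.415 − 38.75 = 26.665 kPa.
Stress increase at mid-clay by the 2:1 spreading method:
Δσ = qBL/((B+z)(L+z)) = 228×1.5×1.5/((1.5+3.95)(1.5+3.95)) = 17.271 kPa
Final effective stress: σ'_f = 26.665 + 17.271 = 43.936 kPa.
σ'_f = 43.936 ≤ σ'_p = 77.4 kPa, so the clay remains overconsolidated and only the recompression index applies:
S_c = C_r·H/(1+e₀)·log₁₀(σ'_f/σ'_0) = 0.049×5.3/1.87×log₁₀(43.936/26.665)
    = 0.13888 × 0.21688 = 0.03012 m

S_c ≈ 30.1 mm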